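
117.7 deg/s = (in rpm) 19.62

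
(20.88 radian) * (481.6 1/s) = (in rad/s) 1.006e+04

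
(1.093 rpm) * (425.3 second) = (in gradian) 3099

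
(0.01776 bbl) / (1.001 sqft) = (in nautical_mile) 1.639e-05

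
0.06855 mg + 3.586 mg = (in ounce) 0.0001289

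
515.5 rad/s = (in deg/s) 2.954e+04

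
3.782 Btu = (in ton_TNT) 9.537e-07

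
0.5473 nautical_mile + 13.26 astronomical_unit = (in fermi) 1.984e+27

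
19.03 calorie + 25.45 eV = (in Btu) 0.07547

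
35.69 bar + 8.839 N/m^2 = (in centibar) 3569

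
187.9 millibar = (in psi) 2.725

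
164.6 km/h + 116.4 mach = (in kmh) 1.428e+05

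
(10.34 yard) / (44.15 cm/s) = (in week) 3.541e-05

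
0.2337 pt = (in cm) 0.008244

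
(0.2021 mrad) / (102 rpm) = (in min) 3.153e-07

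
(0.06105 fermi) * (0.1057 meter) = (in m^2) 6.453e-18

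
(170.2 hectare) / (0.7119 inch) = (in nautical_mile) 5.082e+04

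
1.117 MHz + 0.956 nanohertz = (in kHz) 1117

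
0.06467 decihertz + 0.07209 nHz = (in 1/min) 0.388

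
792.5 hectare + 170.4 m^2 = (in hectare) 792.5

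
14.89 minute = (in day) 0.01034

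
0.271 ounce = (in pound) 0.01694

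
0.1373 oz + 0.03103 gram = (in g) 3.923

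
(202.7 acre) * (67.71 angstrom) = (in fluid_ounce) 187.8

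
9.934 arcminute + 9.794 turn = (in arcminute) 2.116e+05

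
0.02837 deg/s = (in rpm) 0.004728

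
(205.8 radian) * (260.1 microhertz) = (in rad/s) 0.05353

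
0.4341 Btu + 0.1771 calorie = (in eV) 2.863e+21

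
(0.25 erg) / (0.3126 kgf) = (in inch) 3.211e-07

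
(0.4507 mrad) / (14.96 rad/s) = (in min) 5.021e-07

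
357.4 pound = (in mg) 1.621e+08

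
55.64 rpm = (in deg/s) 333.8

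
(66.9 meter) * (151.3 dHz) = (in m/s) 1012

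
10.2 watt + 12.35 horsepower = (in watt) 9220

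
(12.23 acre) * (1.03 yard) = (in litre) 4.661e+07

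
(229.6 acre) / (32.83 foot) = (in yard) 1.015e+05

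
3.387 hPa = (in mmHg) 2.54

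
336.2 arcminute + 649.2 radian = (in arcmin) 2.232e+06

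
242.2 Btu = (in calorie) 6.107e+04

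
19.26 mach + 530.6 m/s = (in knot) 1.378e+04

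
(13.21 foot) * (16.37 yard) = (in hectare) 0.006027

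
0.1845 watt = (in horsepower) 0.0002474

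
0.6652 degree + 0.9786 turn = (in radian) 6.16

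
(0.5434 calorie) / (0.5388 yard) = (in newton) 4.615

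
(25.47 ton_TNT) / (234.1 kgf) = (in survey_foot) 1.523e+08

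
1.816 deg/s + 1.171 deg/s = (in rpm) 0.4978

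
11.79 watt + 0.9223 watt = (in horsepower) 0.01705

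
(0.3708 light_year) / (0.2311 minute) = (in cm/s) 2.53e+16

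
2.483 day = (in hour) 59.59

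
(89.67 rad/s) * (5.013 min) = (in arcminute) 9.272e+07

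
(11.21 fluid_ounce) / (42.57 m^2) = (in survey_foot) 2.555e-05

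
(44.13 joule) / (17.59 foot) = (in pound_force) 1.85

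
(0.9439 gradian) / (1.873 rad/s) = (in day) 9.162e-08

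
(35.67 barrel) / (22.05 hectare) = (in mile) 1.598e-08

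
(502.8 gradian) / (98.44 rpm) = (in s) 0.7662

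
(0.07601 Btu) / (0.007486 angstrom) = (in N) 1.071e+14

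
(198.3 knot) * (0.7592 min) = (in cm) 4.647e+05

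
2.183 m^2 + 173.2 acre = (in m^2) 7.009e+05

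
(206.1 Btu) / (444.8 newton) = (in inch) 1.925e+04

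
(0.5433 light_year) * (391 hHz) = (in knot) 3.907e+20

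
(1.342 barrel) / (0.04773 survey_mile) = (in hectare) 2.778e-07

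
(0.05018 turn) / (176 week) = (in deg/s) 1.697e-07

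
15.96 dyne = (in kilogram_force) 1.627e-05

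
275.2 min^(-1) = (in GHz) 4.587e-09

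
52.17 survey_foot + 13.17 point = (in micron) 1.591e+07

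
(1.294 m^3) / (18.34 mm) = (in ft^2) 759.5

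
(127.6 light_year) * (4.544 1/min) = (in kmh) 3.291e+17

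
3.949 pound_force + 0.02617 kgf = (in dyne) 1.782e+06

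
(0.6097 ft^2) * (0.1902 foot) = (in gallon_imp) 0.7223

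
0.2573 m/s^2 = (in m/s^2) 0.2573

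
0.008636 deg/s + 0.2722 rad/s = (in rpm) 2.601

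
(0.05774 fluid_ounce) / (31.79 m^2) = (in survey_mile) 3.338e-11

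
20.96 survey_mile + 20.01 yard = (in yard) 3.691e+04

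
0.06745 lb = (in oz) 1.079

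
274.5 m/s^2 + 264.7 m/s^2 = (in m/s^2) 539.2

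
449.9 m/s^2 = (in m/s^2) 449.9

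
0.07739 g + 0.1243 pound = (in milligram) 5.646e+04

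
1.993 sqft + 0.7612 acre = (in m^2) 3081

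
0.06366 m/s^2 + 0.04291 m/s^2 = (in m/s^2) 0.1066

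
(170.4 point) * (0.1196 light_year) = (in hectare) 6.802e+09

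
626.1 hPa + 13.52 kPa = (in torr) 571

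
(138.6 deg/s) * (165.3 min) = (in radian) 2.399e+04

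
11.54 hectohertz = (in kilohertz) 1.154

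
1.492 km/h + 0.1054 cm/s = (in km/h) 1.496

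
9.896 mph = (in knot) 8.599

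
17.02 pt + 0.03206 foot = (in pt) 44.72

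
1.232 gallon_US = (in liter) 4.664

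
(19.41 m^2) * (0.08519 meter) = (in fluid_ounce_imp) 5.82e+04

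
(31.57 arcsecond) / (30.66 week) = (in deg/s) 4.729e-10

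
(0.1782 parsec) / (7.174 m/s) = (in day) 8.871e+09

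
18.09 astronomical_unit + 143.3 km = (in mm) 2.706e+15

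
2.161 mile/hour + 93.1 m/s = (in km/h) 338.6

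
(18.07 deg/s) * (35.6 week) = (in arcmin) 2.334e+10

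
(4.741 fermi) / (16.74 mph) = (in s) 6.335e-16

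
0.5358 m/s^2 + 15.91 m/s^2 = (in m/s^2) 16.45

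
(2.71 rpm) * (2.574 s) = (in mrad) 730.5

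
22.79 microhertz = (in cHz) 0.002279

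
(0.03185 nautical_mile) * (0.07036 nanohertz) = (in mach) 1.219e-11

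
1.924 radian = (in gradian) 122.5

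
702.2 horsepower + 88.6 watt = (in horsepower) 702.3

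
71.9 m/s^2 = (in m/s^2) 71.9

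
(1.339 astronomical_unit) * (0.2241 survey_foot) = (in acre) 3.381e+06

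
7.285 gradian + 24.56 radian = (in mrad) 2.467e+04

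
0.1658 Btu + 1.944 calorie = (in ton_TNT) 4.375e-08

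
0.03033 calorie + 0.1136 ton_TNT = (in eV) 2.967e+27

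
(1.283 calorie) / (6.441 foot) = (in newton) 2.734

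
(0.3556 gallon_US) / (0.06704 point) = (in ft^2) 612.6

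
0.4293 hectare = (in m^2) 4293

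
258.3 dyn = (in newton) 0.002583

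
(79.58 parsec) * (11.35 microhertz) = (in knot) 5.418e+13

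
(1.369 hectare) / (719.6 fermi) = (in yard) 2.081e+16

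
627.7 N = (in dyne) 6.277e+07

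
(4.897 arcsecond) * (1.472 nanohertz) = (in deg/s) 2.002e-12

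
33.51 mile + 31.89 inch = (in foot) 1.769e+05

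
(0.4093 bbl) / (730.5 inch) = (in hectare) 3.507e-07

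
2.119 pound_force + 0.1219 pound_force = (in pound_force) 2.241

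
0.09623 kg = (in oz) 3.394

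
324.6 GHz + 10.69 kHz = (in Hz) 3.246e+11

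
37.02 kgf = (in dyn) 3.63e+07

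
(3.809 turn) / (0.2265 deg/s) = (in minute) 100.9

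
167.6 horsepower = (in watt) 1.25e+05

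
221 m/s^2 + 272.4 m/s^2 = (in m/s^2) 493.4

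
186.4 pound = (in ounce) 2982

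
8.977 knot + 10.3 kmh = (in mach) 0.02197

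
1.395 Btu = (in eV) 9.186e+21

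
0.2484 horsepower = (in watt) 185.2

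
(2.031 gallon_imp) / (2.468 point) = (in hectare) 0.00106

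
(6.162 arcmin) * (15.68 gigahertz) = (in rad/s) 2.811e+07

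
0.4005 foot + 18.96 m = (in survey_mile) 0.01186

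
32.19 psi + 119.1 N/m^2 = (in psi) 32.21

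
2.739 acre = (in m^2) 1.108e+04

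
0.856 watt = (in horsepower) 0.001148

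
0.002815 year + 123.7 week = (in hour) 2.081e+04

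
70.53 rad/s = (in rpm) 673.5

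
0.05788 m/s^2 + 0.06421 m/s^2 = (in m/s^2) 0.1221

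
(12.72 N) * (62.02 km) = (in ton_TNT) 0.0001886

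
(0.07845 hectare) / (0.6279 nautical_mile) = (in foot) 2.213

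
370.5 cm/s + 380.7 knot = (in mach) 0.5861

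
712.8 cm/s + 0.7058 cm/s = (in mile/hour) 15.96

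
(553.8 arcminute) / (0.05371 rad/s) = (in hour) 0.0008331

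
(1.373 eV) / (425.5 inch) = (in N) 2.035e-20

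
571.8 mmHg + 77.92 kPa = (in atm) 1.521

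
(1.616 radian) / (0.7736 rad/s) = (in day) 2.418e-05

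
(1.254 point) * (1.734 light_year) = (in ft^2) 7.812e+13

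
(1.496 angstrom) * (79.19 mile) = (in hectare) 1.907e-09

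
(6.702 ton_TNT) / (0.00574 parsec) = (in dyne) 15.83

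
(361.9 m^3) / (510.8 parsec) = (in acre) 5.674e-21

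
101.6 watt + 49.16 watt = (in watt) 150.8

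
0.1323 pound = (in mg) 6.001e+04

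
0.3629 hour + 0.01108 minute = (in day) 0.01513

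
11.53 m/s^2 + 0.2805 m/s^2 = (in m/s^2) 11.81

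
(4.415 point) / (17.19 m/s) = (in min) 1.51e-06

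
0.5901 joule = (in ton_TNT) 1.41e-10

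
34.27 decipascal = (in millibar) 0.03427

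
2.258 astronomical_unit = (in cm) 3.378e+13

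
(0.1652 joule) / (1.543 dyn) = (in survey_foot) 3.513e+04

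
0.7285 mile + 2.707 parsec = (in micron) 8.353e+22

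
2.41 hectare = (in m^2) 2.41e+04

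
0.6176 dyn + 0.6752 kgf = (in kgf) 0.6752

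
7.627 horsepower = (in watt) 5687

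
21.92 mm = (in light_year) 2.317e-18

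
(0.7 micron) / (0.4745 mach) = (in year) 1.374e-16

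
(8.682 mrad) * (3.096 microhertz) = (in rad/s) 2.688e-08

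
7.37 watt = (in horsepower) 0.009883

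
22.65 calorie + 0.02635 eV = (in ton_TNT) 2.265e-08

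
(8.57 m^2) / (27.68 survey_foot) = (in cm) 101.6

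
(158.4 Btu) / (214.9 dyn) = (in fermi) 7.777e+22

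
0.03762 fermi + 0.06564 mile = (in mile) 0.06564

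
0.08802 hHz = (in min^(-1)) 528.1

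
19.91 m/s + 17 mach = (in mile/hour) 1.299e+04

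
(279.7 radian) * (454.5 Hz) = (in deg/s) 7.284e+06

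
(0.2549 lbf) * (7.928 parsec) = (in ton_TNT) 6.629e+07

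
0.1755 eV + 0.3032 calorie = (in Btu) 0.001202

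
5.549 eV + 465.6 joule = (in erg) 4.656e+09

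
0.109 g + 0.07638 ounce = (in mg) 2274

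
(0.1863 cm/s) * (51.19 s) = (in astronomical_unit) 6.375e-13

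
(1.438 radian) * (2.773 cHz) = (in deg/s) 2.285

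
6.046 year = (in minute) 3.178e+06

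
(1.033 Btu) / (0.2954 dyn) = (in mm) 3.689e+11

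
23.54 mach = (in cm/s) 8.015e+05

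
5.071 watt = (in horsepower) 0.0068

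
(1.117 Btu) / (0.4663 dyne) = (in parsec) 8.191e-09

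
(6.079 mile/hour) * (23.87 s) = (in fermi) 6.487e+16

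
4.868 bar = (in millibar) 4868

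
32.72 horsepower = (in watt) 2.44e+04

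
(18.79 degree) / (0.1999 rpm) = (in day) 0.0001813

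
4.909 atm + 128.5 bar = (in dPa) 1.335e+08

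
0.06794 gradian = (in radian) 0.001067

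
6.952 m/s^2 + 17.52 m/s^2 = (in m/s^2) 24.47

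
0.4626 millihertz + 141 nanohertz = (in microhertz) 462.7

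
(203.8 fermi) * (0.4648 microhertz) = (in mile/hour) 2.119e-19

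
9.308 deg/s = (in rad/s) 0.1625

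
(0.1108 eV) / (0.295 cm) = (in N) 6.018e-18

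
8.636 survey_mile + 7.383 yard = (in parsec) 4.506e-13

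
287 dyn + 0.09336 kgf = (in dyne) 9.184e+04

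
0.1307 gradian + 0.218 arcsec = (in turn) 0.0003269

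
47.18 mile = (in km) 75.93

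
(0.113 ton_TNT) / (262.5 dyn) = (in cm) 1.801e+13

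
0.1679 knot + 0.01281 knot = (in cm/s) 9.297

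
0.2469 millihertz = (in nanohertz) 2.469e+05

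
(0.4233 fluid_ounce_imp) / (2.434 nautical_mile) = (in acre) 6.593e-13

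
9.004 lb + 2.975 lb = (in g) 5434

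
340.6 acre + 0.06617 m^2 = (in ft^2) 1.484e+07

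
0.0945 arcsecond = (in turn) 7.292e-08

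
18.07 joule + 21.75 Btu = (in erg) 2.297e+11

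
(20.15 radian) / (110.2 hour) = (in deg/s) 0.00291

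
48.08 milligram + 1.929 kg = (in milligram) 1.929e+06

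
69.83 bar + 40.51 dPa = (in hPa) 6.983e+04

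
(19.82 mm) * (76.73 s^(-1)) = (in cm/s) 152.1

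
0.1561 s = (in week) 2.581e-07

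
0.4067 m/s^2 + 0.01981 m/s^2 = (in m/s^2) 0.4265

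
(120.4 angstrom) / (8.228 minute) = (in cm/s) 2.439e-09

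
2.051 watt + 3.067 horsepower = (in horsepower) 3.07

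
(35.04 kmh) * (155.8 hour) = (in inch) 2.149e+08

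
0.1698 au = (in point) 7.2e+13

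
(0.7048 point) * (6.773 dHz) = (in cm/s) 0.01684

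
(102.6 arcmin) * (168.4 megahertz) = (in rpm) 4.799e+07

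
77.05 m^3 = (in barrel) 484.6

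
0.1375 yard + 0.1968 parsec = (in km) 6.073e+12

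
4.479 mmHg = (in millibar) 5.972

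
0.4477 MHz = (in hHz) 4477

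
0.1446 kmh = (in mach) 0.000118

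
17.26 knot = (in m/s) 8.879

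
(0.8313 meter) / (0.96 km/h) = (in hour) 0.0008659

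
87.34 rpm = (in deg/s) 524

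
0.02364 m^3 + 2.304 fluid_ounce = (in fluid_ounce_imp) 834.4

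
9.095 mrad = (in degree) 0.5211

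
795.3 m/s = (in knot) 1546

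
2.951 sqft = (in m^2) 0.2742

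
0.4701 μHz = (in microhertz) 0.4701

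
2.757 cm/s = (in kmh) 0.09925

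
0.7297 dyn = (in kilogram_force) 7.441e-07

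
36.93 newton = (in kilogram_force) 3.766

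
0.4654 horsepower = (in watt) 347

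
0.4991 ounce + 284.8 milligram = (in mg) 1.443e+04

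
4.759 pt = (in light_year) 1.775e-19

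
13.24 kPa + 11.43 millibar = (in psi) 2.086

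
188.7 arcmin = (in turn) 0.008736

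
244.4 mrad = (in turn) 0.0389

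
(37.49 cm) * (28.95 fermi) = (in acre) 2.682e-18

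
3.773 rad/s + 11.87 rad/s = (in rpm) 149.4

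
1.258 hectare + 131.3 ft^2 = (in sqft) 1.355e+05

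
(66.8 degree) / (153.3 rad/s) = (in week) 1.257e-08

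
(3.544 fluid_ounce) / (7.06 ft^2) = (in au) 1.068e-15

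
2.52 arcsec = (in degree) 0.0007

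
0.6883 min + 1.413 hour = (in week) 0.008479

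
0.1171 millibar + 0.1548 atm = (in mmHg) 117.7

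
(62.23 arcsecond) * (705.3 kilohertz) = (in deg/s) 1.219e+04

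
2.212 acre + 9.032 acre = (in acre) 11.24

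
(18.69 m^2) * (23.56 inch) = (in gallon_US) 2955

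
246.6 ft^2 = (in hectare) 0.002291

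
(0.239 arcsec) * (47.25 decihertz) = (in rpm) 5.228e-05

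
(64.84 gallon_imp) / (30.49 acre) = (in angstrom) 2.389e+04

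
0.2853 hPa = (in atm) 0.0002816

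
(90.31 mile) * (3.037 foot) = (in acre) 33.25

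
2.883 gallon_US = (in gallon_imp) 2.401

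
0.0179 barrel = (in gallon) 0.7518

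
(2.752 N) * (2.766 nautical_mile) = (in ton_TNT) 3.369e-06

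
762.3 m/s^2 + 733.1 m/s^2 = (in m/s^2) 1495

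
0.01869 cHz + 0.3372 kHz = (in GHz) 3.372e-07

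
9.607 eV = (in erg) 1.539e-11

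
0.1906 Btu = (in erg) 2.011e+09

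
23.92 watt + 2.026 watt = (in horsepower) 0.03479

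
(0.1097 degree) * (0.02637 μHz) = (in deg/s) 2.893e-09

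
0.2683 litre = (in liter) 0.2683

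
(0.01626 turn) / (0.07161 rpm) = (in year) 4.32e-07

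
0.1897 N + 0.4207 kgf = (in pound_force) 0.9701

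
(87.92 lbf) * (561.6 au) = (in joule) 3.286e+16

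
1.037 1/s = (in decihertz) 10.37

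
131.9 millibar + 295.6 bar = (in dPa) 2.957e+08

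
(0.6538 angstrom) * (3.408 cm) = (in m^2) 2.228e-12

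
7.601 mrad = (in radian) 0.007601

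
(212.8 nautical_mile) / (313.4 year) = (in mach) 1.171e-07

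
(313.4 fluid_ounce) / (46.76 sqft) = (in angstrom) 2.134e+07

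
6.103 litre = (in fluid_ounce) 206.4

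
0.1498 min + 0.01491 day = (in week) 0.002145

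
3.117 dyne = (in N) 3.117e-05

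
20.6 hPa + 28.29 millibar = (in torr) 36.67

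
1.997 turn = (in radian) 12.55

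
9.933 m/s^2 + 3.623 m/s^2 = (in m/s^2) 13.56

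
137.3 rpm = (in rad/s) 14.38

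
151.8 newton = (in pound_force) 34.13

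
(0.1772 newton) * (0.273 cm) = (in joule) 0.0004838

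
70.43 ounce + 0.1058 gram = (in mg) 1.997e+06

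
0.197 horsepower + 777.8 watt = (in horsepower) 1.24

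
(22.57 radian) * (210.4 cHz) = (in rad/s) 47.49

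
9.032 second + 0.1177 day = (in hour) 2.827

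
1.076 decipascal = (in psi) 1.561e-05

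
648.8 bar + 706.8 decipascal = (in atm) 640.3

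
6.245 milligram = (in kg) 6.245e-06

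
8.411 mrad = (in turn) 0.001339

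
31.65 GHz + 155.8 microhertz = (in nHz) 3.165e+19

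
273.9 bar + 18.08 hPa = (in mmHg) 2.055e+05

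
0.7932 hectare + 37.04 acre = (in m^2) 1.578e+05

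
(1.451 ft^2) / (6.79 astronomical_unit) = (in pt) 3.762e-10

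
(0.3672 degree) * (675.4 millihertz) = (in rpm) 0.04133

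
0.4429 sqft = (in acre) 1.017e-05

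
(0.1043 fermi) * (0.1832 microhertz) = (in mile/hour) 4.274e-23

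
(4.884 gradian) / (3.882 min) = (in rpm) 0.003145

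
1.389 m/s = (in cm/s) 138.9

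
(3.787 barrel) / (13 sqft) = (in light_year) 5.269e-17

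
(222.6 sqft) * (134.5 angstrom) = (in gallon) 7.348e-05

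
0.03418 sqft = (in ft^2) 0.03418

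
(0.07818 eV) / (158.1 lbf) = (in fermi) 1.781e-08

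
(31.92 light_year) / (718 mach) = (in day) 1.43e+07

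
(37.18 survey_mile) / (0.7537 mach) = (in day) 0.002699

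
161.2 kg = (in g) 1.612e+05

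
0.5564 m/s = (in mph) 1.245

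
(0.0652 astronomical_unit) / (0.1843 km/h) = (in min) 3.175e+09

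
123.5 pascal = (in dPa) 1235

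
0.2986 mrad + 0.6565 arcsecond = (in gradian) 0.01921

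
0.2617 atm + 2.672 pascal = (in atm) 0.2617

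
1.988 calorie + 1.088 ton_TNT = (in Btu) 4.315e+06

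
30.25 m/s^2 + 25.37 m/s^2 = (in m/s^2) 55.62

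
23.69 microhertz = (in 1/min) 0.001421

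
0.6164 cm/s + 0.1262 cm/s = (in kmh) 0.02673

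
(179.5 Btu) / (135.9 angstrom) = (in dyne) 1.394e+18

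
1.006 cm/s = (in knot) 0.01956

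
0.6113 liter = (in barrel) 0.003845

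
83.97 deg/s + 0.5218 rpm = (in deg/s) 87.1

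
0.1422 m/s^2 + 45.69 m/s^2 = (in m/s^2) 45.83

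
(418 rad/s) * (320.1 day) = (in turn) 1.84e+09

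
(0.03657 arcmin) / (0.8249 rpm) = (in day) 1.425e-09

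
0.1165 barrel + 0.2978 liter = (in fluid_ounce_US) 636.4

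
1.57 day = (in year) 0.004301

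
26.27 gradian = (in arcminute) 1419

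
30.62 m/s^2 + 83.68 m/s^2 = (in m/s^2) 114.3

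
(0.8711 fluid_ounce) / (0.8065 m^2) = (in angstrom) 3.194e+05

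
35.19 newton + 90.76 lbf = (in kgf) 44.76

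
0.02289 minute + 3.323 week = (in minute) 3.35e+04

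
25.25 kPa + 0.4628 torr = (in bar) 0.2531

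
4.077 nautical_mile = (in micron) 7.551e+09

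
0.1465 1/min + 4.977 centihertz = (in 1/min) 3.133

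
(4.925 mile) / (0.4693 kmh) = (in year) 0.001928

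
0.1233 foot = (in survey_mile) 2.335e-05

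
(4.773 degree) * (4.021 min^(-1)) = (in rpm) 0.05331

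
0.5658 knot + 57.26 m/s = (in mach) 0.169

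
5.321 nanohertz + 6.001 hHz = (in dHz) 6001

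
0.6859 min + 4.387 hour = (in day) 0.1833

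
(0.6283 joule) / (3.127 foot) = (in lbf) 0.1482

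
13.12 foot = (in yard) 4.373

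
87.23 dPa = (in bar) 8.723e-05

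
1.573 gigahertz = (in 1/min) 9.438e+10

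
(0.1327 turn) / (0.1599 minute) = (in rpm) 0.8299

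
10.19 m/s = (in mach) 0.02993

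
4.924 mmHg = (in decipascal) 6565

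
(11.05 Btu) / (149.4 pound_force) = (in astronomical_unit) 1.173e-10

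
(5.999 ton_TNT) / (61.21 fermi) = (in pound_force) 9.219e+22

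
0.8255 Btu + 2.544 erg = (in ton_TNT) 2.082e-07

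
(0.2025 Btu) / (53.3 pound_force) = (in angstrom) 9.011e+09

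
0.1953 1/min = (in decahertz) 0.0003255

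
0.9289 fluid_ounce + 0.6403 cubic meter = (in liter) 640.3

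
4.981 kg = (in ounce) 175.7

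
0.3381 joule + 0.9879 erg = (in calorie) 0.08081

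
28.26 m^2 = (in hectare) 0.002826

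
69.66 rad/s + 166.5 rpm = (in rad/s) 87.1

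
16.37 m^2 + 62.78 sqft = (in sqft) 239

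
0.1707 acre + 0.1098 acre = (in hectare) 0.1135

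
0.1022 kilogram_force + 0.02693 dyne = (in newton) 1.002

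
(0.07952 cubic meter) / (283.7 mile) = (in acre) 4.304e-11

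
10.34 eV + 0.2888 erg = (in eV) 1.803e+11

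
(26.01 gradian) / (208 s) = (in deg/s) 0.1125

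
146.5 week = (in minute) 1.477e+06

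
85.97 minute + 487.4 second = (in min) 94.09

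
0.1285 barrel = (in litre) 20.43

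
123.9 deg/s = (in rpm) 20.65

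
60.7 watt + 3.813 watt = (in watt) 64.51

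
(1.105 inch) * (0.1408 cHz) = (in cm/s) 0.003952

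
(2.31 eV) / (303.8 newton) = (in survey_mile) 7.57e-25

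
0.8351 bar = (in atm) 0.8242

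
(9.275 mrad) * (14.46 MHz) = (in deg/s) 7.684e+06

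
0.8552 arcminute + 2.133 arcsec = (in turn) 4.124e-05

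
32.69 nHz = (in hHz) 3.269e-10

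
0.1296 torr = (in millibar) 0.1728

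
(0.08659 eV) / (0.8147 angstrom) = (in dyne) 1.703e-05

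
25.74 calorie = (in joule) 107.7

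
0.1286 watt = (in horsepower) 0.0001725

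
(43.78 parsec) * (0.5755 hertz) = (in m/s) 7.774e+17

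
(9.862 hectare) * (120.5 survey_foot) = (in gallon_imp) 7.968e+08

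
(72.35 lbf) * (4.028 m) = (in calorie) 309.8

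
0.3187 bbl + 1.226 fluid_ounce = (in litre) 50.71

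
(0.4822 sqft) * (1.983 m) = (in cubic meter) 0.08883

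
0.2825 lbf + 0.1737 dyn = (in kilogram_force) 0.1281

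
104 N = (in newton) 104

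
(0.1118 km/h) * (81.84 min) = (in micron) 1.525e+08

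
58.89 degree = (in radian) 1.028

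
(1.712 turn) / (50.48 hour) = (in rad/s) 5.919e-05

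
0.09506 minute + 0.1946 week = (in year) 0.003732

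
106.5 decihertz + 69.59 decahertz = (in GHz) 7.066e-07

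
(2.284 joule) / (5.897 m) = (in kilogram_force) 0.0395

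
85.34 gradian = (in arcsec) 2.765e+05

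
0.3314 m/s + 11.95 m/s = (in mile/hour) 27.47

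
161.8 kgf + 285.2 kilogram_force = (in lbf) 985.5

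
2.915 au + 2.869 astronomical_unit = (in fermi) 8.653e+26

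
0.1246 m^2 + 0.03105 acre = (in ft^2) 1354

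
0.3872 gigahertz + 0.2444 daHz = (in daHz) 3.872e+07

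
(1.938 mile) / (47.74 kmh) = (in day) 0.002722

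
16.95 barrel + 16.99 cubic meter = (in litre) 1.968e+04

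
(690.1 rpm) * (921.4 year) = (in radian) 2.1e+12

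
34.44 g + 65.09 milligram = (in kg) 0.03451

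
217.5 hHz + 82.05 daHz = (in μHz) 2.257e+10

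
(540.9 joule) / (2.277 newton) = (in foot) 779.4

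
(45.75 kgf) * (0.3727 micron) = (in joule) 0.0001672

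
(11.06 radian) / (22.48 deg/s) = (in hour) 0.00783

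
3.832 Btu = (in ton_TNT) 9.663e-07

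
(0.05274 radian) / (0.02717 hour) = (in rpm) 0.005149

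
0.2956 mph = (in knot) 0.2569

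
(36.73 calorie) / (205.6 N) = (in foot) 2.452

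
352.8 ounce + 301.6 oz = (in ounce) 654.4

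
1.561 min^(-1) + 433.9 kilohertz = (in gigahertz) 0.0004339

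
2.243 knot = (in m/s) 1.154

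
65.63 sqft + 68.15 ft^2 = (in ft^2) 133.8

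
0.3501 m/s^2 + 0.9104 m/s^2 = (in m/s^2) 1.26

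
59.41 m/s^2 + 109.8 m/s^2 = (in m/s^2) 169.2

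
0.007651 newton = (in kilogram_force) 0.0007802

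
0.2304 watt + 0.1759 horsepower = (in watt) 131.4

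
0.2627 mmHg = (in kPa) 0.03502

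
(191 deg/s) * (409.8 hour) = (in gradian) 3.131e+08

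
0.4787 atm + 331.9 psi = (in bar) 23.37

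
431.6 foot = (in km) 0.1316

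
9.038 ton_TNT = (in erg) 3.781e+17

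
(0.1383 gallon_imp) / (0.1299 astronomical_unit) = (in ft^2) 3.483e-13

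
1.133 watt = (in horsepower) 0.001519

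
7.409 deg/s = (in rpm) 1.235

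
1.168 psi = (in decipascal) 8.053e+04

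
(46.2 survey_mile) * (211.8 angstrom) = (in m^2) 0.001575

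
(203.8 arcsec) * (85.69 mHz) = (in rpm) 0.0008085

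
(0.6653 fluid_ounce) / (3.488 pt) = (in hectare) 1.599e-06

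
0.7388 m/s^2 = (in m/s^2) 0.7388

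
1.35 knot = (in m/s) 0.6945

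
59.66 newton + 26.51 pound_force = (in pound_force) 39.92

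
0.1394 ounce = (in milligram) 3952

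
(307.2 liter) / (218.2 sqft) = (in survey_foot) 0.04972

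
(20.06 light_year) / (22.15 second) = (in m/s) 8.568e+15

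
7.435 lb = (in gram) 3372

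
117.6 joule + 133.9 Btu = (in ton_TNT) 3.379e-05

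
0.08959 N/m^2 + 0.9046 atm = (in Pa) 9.166e+04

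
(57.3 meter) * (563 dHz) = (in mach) 9.474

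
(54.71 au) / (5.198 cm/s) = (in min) 2.624e+12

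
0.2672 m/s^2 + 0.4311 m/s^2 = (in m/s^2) 0.6983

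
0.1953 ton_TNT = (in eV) 5.1e+27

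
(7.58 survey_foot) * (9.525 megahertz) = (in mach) 6.463e+04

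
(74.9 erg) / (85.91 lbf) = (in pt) 5.556e-05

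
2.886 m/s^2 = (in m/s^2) 2.886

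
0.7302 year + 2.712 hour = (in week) 38.09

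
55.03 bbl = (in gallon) 2311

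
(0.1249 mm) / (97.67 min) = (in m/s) 2.131e-08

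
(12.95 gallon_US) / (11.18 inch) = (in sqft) 1.858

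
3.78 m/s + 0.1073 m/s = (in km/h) 13.99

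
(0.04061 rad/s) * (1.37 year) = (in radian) 1.755e+06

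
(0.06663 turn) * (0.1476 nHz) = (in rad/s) 6.179e-11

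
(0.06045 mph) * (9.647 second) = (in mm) 260.7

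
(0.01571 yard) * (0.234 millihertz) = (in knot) 6.534e-06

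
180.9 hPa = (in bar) 0.1809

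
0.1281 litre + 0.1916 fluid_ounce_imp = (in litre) 0.1335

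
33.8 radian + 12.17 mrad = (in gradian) 2153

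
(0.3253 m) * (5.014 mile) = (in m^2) 2625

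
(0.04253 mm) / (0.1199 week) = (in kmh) 2.111e-09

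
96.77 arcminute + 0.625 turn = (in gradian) 251.8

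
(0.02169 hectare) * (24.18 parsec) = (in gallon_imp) 3.56e+22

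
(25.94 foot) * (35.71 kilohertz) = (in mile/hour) 6.316e+05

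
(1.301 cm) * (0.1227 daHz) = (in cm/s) 1.596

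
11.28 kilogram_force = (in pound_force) 24.87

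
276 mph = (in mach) 0.3624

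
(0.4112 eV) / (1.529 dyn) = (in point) 1.221e-11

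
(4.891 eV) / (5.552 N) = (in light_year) 1.492e-35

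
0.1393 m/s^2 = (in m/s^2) 0.1393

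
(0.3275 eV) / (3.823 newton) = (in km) 1.373e-23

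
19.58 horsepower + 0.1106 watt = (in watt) 1.46e+04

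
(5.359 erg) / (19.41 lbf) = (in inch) 2.444e-07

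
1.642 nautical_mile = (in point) 8.62e+06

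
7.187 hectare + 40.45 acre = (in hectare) 23.56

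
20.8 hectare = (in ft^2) 2.239e+06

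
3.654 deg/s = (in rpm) 0.609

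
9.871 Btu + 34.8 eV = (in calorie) 2489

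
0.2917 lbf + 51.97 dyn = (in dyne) 1.298e+05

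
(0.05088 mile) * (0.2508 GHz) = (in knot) 3.992e+10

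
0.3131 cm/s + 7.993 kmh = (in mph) 4.974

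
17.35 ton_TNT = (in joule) 7.259e+10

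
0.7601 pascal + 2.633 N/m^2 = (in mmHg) 0.02545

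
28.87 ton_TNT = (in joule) 1.208e+11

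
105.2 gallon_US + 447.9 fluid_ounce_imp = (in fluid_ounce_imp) 1.446e+04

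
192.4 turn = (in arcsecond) 2.494e+08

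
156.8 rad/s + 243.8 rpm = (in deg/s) 1.045e+04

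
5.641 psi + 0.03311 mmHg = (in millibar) 389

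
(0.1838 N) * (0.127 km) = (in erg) 2.334e+08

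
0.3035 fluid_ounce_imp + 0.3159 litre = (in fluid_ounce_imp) 11.42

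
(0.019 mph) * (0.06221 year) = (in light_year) 1.761e-12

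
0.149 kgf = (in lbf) 0.3285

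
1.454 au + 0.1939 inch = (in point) 6.166e+14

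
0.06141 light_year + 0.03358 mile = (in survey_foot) 1.906e+15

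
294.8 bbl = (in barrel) 294.8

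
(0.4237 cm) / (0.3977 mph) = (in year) 7.557e-10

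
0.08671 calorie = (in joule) 0.3628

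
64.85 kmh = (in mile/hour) 40.3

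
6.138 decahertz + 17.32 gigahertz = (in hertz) 1.732e+10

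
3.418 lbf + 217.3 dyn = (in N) 15.21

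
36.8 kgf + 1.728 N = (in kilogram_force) 36.98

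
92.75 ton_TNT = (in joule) 3.881e+11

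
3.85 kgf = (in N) 37.76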